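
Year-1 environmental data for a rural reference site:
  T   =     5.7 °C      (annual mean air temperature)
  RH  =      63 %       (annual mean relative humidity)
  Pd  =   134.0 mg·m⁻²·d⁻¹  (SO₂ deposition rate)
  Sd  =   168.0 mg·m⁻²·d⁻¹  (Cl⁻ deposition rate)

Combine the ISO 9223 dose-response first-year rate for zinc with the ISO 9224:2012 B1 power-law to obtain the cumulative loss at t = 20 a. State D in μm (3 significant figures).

D(20) = 29.5 μm

zinc: f(T) = +0.038·(T−10) [T≤10 °C] = -0.1634
  SO₂ term: 0.0129·134.0^0.44·exp(0.046·63-0.1634) = 1.715
  Cl⁻ term: 0.0175·168.0^0.57·exp(0.008·63+0.085·5.7) = 0.8725
  r_corr = 1.715 + 0.8725 = 2.587 μm/a
ISO 9224: D(t) = r_corr · t^b with b = 0.813 (zinc, B1)
  D(20) = 2.587 × 20^0.813 = 2.587 × 11.42 = 29.55 μm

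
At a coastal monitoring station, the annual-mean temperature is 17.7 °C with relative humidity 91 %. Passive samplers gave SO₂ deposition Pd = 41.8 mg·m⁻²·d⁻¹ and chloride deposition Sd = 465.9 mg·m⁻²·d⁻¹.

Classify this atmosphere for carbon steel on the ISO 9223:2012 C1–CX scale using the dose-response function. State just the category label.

CX

carbon steel: f(T) = -0.054·(T−10) [T>10 °C] = -0.4158
  sulphur-dioxide contribution → 50.21 μm/a
  chloride contribution → 188.2 μm/a
  total first-year rate 238.4 μm/a
238 μm/a falls in (200, 700] for carbon steel → category CX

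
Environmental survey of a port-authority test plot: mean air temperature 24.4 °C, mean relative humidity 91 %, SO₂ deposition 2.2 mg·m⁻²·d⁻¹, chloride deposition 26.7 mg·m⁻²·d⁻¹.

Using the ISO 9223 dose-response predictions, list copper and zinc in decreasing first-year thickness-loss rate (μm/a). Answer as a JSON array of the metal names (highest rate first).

["copper", "zinc"]

copper: f(T) = -0.080·(T−10) [T>10 °C] = -1.1520
  SO₂ term: 0.0053·2.2^0.26·exp(0.059·91-1.1520) = 0.4413
  Sd branch = 0.01025·Sd^0.27·e^(0.036·RH+0.049·T) = 2.177 μm/a
  sum: 0.4413 + 2.177 → r_corr = 2.618 μm/a
zinc: f(T) = -0.071·(T−10) [T>10 °C] = -1.0224
  SO₂ term: 0.0129·2.2^0.44·exp(0.046·91-1.0224) = 0.4317
  Cl⁻ term: 0.0175·26.7^0.57·exp(0.008·91+0.085·24.4) = 1.875
  sum: 0.4317 + 1.875 → r_corr = 2.307 μm/a
Ordering by μm/a: copper (2.62) > zinc (2.31)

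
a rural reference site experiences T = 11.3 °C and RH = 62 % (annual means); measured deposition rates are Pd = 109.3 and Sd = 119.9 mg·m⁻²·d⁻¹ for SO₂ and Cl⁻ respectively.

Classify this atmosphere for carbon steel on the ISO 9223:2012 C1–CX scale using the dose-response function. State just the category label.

carbon steel: T>10 °C ⇒ hinge -0.054·(11.3−10) = -0.0702
  sulphur-dioxide contribution → 65.48 μm/a
  chloride contribution → 24.12 μm/a
  total first-year rate 89.6 μm/a
89.6 μm/a falls in (80, 200] for carbon steel → category C5

C5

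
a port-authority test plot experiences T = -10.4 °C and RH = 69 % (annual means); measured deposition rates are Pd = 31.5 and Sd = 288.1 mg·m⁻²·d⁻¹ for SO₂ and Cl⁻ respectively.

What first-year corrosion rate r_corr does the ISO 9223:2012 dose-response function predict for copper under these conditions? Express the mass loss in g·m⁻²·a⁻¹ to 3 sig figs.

r_corr = 3.57 g·m⁻²·a⁻¹

copper: f(T) = +0.126·(T−10) [T≤10 °C] = -2.5704
  sulphur-dioxide contribution → 0.05828 μm/a
  chloride contribution → 0.3406 μm/a
  total first-year rate 0.3989 μm/a
Convert to mass loss: 0.3989 μm/a × 8.96 g/cm³ = 3.574 g·m⁻²·a⁻¹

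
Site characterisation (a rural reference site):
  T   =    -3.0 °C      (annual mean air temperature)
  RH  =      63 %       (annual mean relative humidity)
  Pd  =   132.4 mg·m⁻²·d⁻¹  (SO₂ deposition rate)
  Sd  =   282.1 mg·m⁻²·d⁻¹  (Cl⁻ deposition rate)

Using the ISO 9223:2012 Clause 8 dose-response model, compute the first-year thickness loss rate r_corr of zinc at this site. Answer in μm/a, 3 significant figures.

r_corr = 1.78 μm/a

zinc: f(T) = +0.038·(T−10) [T≤10 °C] = -0.4940
  SO₂ term: 0.0129·132.4^0.44·exp(0.046·63-0.4940) = 1.225
  Cl⁻ term: 0.0175·282.1^0.57·exp(0.008·63+0.085·-3.0) = 0.5596
  r_corr = 1.225 + 0.5596 = 1.785 μm/a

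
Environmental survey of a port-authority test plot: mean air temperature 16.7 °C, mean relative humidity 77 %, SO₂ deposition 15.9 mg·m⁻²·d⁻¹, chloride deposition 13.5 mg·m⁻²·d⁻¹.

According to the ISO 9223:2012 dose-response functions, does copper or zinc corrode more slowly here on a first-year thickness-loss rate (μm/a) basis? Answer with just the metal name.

copper: f(T) = -0.080·(T−10) [T>10 °C] = -0.5360
  SO₂ term: 0.0053·15.9^0.26·exp(0.059·77-0.5360) = 0.5982
  Cl⁻ term: 0.01025·13.5^0.27·exp(0.036·77+0.049·16.7) = 0.7502
  r_corr = 0.5982 + 0.7502 = 1.348 μm/a
zinc: f(T) = -0.071·(T−10) [T>10 °C] = -0.4757
  SO₂ term: 0.0129·15.9^0.44·exp(0.046·77-0.4757) = 0.9352
  Cl⁻ term: 0.0175·13.5^0.57·exp(0.008·77+0.085·16.7) = 0.5907
  sum: 0.9352 + 0.5907 → r_corr = 1.526 μm/a
Ordering by μm/a: zinc (1.53) > copper (1.35)

copper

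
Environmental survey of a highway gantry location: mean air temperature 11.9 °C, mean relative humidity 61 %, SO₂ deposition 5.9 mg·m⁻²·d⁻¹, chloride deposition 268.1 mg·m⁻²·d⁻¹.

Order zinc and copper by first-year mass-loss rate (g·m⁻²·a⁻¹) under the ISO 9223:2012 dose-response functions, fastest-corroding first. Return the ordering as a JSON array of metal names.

["zinc", "copper"]

zinc: T>10 °C ⇒ hinge -0.071·(11.9−10) = -0.1349
  SO₂ term: 0.0129·5.9^0.44·exp(0.046·61-0.1349) = 0.4072
  Sd branch = 0.0175·Sd^0.57·e^(0.008·RH+0.085·T) = 1.898 μm/a
  r_corr = 0.4072 + 1.898 = 2.306 μm/a
  mass loss = 2.306 μm/a × 7.14 g/cm³ = 16.46 g·m⁻²·a⁻¹
copper: temperature factor f = -0.080·(1.9) = -0.1520
  SO₂ term: 0.0053·5.9^0.26·exp(0.059·61-0.1520) = 0.2641
  Sd branch = 0.01025·Sd^0.27·e^(0.036·RH+0.049·T) = 0.747 μm/a
  sum: 0.2641 + 0.747 → r_corr = 1.011 μm/a
  mass loss = 1.011 μm/a × 8.96 g/cm³ = 9.059 g·m⁻²·a⁻¹
Ordering by g·m⁻²·a⁻¹: zinc (16.5) > copper (9.06)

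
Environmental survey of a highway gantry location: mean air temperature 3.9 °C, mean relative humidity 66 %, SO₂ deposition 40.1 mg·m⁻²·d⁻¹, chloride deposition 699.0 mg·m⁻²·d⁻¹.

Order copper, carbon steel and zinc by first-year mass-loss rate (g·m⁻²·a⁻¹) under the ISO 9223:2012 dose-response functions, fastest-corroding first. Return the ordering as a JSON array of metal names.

["carbon steel", "zinc", "copper"]

copper: T≤10 °C ⇒ hinge +0.126·(3.9−10) = -0.7686
  SO₂ term: 0.0053·40.1^0.26·exp(0.059·66-0.7686) = 0.3151
  Cl⁻ term: 0.01025·699.0^0.27·exp(0.036·66+0.049·3.9) = 0.7827
  r_corr = 0.3151 + 0.7827 = 1.098 μm/a
  mass loss = 1.098 μm/a × 8.96 g/cm³ = 9.836 g·m⁻²·a⁻¹
carbon steel: T≤10 °C ⇒ hinge +0.150·(3.9−10) = -0.9150
  SO₂ term: 1.77·40.1^0.52·exp(0.02·66-0.9150) = 18.09
  Sd branch = 0.102·Sd^0.62·e^(0.033·RH+0.04·T) = 61.07 μm/a
  r_corr = 18.09 + 61.07 = 79.16 μm/a
  mass loss = 79.16 μm/a × 7.85 g/cm³ = 621.4 g·m⁻²·a⁻¹
zinc: f(T) = +0.038·(T−10) [T≤10 °C] = -0.2318
  SO₂ term: 0.0129·40.1^0.44·exp(0.046·66-0.2318) = 1.081
  Cl⁻ term: 0.0175·699.0^0.57·exp(0.008·66+0.085·3.9) = 1.728
  r_corr = 1.081 + 1.728 = 2.809 μm/a
  mass loss = 2.809 μm/a × 7.14 g/cm³ = 20.06 g·m⁻²·a⁻¹
Ordering by g·m⁻²·a⁻¹: carbon steel (621) > zinc (20.1) > copper (9.84)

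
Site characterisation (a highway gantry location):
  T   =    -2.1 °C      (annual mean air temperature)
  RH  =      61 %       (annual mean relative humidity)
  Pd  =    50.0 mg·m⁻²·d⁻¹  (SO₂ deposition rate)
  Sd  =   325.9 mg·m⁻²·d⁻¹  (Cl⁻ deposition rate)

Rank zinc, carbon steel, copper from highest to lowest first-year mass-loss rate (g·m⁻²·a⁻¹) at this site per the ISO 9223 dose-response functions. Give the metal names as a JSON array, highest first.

zinc: T≤10 °C ⇒ hinge +0.038·(-2.1−10) = -0.4598
  Pd branch = 0.0129·Pd^0.44·e^(0.046·RH+f) = 0.7535 μm/a
  Cl⁻ term: 0.0175·325.9^0.57·exp(0.008·61+0.085·-2.1) = 0.6455
  r_corr = 0.7535 + 0.6455 = 1.399 μm/a
  mass loss = 1.399 μm/a × 7.14 g/cm³ = 9.989 g·m⁻²·a⁻¹
carbon steel: T≤10 °C ⇒ hinge +0.150·(-2.1−10) = -1.8150
  Pd branch = 1.77·Pd^0.52·e^(0.02·RH+f) = 7.465 μm/a
  Cl⁻ term: 0.102·325.9^0.62·exp(0.033·61+0.04·-2.1) = 25.38
  sum: 7.465 + 25.38 → r_corr = 32.84 μm/a
  mass loss = 32.84 μm/a × 7.85 g/cm³ = 257.8 g·m⁻²·a⁻¹
copper: temperature factor f = +0.126·(-12.1) = -1.5246
  SO₂ term: 0.0053·50.0^0.26·exp(0.059·61-1.5246) = 0.1167
  Cl⁻ term: 0.01025·325.9^0.27·exp(0.036·61+0.049·-2.1) = 0.3965
  r_corr = 0.1167 + 0.3965 = 0.5132 μm/a
  mass loss = 0.5132 μm/a × 8.96 g/cm³ = 4.598 g·m⁻²·a⁻¹
Ordering by g·m⁻²·a⁻¹: carbon steel (258) > zinc (9.99) > copper (4.6)

["carbon steel", "zinc", "copper"]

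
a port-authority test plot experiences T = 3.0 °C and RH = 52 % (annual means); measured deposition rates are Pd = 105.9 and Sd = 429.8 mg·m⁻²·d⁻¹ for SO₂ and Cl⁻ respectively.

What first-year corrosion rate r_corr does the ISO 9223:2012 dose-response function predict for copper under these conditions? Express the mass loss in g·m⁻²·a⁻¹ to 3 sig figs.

copper: temperature factor f = +0.126·(-7.0) = -0.8820
  sulphur-dioxide contribution → 0.1585 μm/a
  chloride contribution → 0.3968 μm/a
  total first-year rate 0.5553 μm/a
Convert to mass loss: 0.5553 μm/a × 8.96 g/cm³ = 4.976 g·m⁻²·a⁻¹

r_corr = 4.98 g·m⁻²·a⁻¹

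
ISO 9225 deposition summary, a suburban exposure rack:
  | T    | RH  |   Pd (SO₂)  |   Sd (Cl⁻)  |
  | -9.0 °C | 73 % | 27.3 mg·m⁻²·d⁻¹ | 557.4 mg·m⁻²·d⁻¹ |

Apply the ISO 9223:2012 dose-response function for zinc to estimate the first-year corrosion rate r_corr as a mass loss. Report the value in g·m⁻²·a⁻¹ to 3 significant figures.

zinc: T≤10 °C ⇒ hinge +0.038·(-9.0−10) = -0.7220
  sulphur-dioxide contribution → 0.7714 μm/a
  chloride contribution → 0.5367 μm/a
  ⇒ r_corr(zinc) = 1.308 μm/a
Convert to mass loss: 1.308 μm/a × 7.14 g/cm³ = 9.34 g·m⁻²·a⁻¹

r_corr = 9.34 g·m⁻²·a⁻¹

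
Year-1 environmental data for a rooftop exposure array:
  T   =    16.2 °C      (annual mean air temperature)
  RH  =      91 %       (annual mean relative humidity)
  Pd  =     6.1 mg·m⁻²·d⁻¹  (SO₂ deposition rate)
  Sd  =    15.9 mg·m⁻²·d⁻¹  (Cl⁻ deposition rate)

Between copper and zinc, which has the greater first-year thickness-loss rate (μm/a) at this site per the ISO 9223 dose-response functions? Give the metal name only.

copper: temperature factor f = -0.080·(6.2) = -0.4960
  sulphur-dioxide contribution → 1.109 μm/a
  chloride contribution → 1.266 μm/a
  total first-year rate 2.375 μm/a
zinc: temperature factor f = -0.071·(6.2) = -0.4402
  sulphur-dioxide contribution → 1.21 μm/a
  chloride contribution → 0.6951 μm/a
  ⇒ r_corr(zinc) = 1.905 μm/a
Ordering by μm/a: copper (2.38) > zinc (1.91)

copper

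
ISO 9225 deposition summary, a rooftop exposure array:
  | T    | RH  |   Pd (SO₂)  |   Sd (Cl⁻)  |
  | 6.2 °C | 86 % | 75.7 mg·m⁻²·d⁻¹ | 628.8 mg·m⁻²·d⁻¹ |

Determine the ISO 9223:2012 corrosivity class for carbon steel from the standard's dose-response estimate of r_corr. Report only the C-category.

carbon steel: f(T) = +0.150·(T−10) [T≤10 °C] = -0.5700
  SO₂ term: 1.77·75.7^0.52·exp(0.02·86-0.5700) = 53.03
  Cl⁻ term: 0.102·628.8^0.62·exp(0.033·86+0.04·6.2) = 121.3
  r_corr = 53.03 + 121.3 = 174.3 μm/a
Category bounds: 80…200 μm/a bracket r_corr ⇒ C5

C5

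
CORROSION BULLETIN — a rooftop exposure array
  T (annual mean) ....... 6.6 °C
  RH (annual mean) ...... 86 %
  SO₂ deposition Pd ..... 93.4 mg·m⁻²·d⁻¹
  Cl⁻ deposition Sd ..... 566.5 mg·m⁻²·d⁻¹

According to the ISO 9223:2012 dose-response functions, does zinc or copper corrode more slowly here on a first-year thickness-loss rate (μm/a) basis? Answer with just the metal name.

copper

zinc: f(T) = +0.038·(T−10) [T≤10 °C] = -0.1292
  Pd branch = 0.0129·Pd^0.44·e^(0.046·RH+f) = 4.36 μm/a
  Cl⁻ term: 0.0175·566.5^0.57·exp(0.008·86+0.085·6.6) = 2.264
  sum: 4.36 + 2.264 → r_corr = 6.624 μm/a
copper: temperature factor f = +0.126·(-3.4) = -0.4284
  Pd branch = 0.0053·Pd^0.26·e^(0.059·RH+f) = 1.795 μm/a
  Sd branch = 0.01025·Sd^0.27·e^(0.036·RH+0.049·T) = 1.734 μm/a
  sum: 1.795 + 1.734 → r_corr = 3.53 μm/a
Ordering by μm/a: zinc (6.62) > copper (3.53)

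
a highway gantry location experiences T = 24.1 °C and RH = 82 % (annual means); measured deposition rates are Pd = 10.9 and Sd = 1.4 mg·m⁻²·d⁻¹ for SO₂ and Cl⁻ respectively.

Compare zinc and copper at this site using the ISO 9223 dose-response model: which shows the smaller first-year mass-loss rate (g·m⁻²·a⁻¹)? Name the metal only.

zinc

zinc: T>10 °C ⇒ hinge -0.071·(24.1−10) = -1.0011
  Pd branch = 0.0129·Pd^0.44·e^(0.046·RH+f) = 0.5894 μm/a
  Cl⁻ term: 0.0175·1.4^0.57·exp(0.008·82+0.085·24.1) = 0.3169
  r_corr = 0.5894 + 0.3169 = 0.9063 μm/a
  mass loss = 0.9063 μm/a × 7.14 g/cm³ = 6.471 g·m⁻²·a⁻¹
copper: temperature factor f = -0.080·(14.1) = -1.1280
  Pd branch = 0.0053·Pd^0.26·e^(0.059·RH+f) = 0.4029 μm/a
  Cl⁻ term: 0.01025·1.4^0.27·exp(0.036·82+0.049·24.1) = 0.7
  r_corr = 0.4029 + 0.7 = 1.103 μm/a
  mass loss = 1.103 μm/a × 8.96 g/cm³ = 9.882 g·m⁻²·a⁻¹
Ordering by g·m⁻²·a⁻¹: copper (9.88) > zinc (6.47)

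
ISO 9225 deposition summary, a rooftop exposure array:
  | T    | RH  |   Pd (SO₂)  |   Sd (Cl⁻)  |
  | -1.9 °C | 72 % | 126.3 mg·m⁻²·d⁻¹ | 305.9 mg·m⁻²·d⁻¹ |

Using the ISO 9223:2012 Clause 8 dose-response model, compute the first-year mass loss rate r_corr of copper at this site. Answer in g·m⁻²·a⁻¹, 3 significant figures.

copper: T≤10 °C ⇒ hinge +0.126·(-1.9−10) = -1.4994
  sulphur-dioxide contribution → 0.2913 μm/a
  chloride contribution → 0.5849 μm/a
  ⇒ r_corr(copper) = 0.8762 μm/a
Convert to mass loss: 0.8762 μm/a × 8.96 g/cm³ = 7.851 g·m⁻²·a⁻¹

r_corr = 7.85 g·m⁻²·a⁻¹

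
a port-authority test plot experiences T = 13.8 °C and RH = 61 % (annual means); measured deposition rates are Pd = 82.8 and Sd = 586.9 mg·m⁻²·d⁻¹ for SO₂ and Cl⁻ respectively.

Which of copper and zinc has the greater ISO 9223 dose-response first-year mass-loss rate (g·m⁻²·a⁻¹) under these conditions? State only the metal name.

copper: temperature factor f = -0.080·(3.8) = -0.3040
  SO₂ term: 0.0053·82.8^0.26·exp(0.059·61-0.3040) = 0.4508
  Cl⁻ term: 0.01025·586.9^0.27·exp(0.036·61+0.049·13.8) = 1.013
  r_corr = 0.4508 + 1.013 = 1.464 μm/a
  mass loss = 1.464 μm/a × 8.96 g/cm³ = 13.12 g·m⁻²·a⁻¹
zinc: T>10 °C ⇒ hinge -0.071·(13.8−10) = -0.2698
  Pd branch = 0.0129·Pd^0.44·e^(0.046·RH+f) = 1.138 μm/a
  Cl⁻ term: 0.0175·586.9^0.57·exp(0.008·61+0.085·13.8) = 3.487
  r_corr = 1.138 + 3.487 = 4.625 μm/a
  mass loss = 4.625 μm/a × 7.14 g/cm³ = 33.02 g·m⁻²·a⁻¹
Ordering by g·m⁻²·a⁻¹: zinc (33) > copper (13.1)

zinc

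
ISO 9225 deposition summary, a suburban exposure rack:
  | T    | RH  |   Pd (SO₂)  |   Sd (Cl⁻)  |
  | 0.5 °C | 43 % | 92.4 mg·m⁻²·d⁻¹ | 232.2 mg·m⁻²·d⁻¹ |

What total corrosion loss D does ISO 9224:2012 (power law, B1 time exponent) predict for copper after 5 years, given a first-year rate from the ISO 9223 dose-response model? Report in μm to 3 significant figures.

D(5) = 0.821 μm

copper: temperature factor f = +0.126·(-9.5) = -1.1970
  SO₂ term: 0.0053·92.4^0.26·exp(0.059·43-1.1970) = 0.06566
  Cl⁻ term: 0.01025·232.2^0.27·exp(0.036·43+0.049·0.5) = 0.215
  sum: 0.06566 + 0.215 → r_corr = 0.2807 μm/a
Power-law: D(5) = r_corr · 5^0.667
  D(5) = 0.2807 × 5^0.667 = 0.2807 × 2.926 = 0.8211 μm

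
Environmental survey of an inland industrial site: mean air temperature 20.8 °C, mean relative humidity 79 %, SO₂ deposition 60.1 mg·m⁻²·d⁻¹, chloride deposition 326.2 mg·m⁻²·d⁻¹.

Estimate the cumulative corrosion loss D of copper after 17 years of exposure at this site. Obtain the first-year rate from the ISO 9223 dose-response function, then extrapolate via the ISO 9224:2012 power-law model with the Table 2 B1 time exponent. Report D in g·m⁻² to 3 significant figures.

copper: T>10 °C ⇒ hinge -0.080·(20.8−10) = -0.8640
  SO₂ term: 0.0053·60.1^0.26·exp(0.059·79-0.8640) = 0.6852
  Sd branch = 0.01025·Sd^0.27·e^(0.036·RH+0.049·T) = 2.329 μm/a
  r_corr = 0.6852 + 2.329 = 3.014 μm/a
Power-law: D(17) = r_corr · 17^0.667
  D(17) = 3.014 × 17^0.667 = 3.014 × 6.618 = 19.95 μm
  Mass loss = 19.95 μm × 8.96 g/cm³ = 178.7 g·m⁻²

D(17) = 179 g·m⁻²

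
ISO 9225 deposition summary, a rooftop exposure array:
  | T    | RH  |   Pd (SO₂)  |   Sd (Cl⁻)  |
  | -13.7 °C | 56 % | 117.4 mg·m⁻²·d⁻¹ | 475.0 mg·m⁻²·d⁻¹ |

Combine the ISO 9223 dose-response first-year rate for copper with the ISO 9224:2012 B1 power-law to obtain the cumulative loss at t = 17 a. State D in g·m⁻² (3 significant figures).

copper: f(T) = +0.126·(T−10) [T≤10 °C] = -2.9862
  Pd branch = 0.0053·Pd^0.26·e^(0.059·RH+f) = 0.02514 μm/a
  Sd branch = 0.01025·Sd^0.27·e^(0.036·RH+0.049·T) = 0.2077 μm/a
  sum: 0.02514 + 0.2077 → r_corr = 0.2328 μm/a
ISO 9224: D(t) = r_corr · t^b with b = 0.667 (copper, B1)
  D(17) = 0.2328 × 17^0.667 = 0.2328 × 6.618 = 1.541 μm
  Mass loss = 1.541 μm × 8.96 g/cm³ = 13.81 g·m⁻²

D(17) = 13.8 g·m⁻²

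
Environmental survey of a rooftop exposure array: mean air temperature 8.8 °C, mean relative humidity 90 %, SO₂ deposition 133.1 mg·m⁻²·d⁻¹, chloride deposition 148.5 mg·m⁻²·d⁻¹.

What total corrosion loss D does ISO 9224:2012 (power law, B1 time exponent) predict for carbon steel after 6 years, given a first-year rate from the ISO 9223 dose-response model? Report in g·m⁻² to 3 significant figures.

carbon steel: temperature factor f = +0.150·(-1.2) = -0.1800
  SO₂ term: 1.77·133.1^0.52·exp(0.02·90-0.1800) = 113.8
  Cl⁻ term: 0.102·148.5^0.62·exp(0.033·90+0.04·8.8) = 62.78
  sum: 113.8 + 62.78 → r_corr = 176.6 μm/a
Power-law: D(6) = r_corr · 6^0.523
  D(6) = 176.6 × 6^0.523 = 176.6 × 2.553 = 450.7 μm
  Mass loss = 450.7 μm × 7.85 g/cm³ = 3538 g·m⁻²

D(6) = 3.54e+03 g·m⁻²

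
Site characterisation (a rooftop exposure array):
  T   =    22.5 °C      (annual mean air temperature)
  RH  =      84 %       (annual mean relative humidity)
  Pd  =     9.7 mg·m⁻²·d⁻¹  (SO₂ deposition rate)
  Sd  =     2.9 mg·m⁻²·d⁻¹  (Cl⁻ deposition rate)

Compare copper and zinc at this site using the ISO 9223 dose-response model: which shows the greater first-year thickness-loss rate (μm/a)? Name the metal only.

copper: f(T) = -0.080·(T−10) [T>10 °C] = -1.0000
  SO₂ term: 0.0053·9.7^0.26·exp(0.059·84-1.0000) = 0.4999
  Cl⁻ term: 0.01025·2.9^0.27·exp(0.036·84+0.049·22.5) = 0.8466
  sum: 0.4999 + 0.8466 → r_corr = 1.347 μm/a
zinc: temperature factor f = -0.071·(12.5) = -0.8875
  SO₂ term: 0.0129·9.7^0.44·exp(0.046·84-0.8875) = 0.6878
  Cl⁻ term: 0.0175·2.9^0.57·exp(0.008·84+0.085·22.5) = 0.4256
  r_corr = 0.6878 + 0.4256 = 1.113 μm/a
Ordering by μm/a: copper (1.35) > zinc (1.11)

copper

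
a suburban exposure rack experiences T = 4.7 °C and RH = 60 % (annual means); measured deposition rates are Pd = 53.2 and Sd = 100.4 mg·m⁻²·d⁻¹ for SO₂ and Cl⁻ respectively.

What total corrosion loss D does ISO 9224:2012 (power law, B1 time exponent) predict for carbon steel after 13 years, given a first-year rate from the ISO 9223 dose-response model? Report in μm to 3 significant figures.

D(13) = 140 μm

carbon steel: T≤10 °C ⇒ hinge +0.150·(4.7−10) = -0.7950
  SO₂ term: 1.77·53.2^0.52·exp(0.02·60-0.7950) = 20.96
  Sd branch = 0.102·Sd^0.62·e^(0.033·RH+0.04·T) = 15.53 μm/a
  r_corr = 20.96 + 15.53 = 36.49 μm/a
Power-law: D(13) = r_corr · 13^0.523
  D(13) = 36.49 × 13^0.523 = 36.49 × 3.825 = 139.6 μm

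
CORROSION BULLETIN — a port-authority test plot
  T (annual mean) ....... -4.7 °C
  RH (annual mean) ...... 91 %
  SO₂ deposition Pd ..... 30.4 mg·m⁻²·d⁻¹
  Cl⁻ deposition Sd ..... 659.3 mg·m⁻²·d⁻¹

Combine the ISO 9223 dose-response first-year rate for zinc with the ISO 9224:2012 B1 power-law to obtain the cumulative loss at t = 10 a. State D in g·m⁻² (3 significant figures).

D(10) = 147 g·m⁻²

zinc: temperature factor f = +0.038·(-14.7) = -0.5586
  SO₂ term: 0.0129·30.4^0.44·exp(0.046·91-0.5586) = 2.18
  Cl⁻ term: 0.0175·659.3^0.57·exp(0.008·91+0.085·-4.7) = 0.9831
  r_corr = 2.18 + 0.9831 = 3.163 μm/a
Power-law: D(10) = r_corr · 10^0.813
  D(10) = 3.163 × 10^0.813 = 3.163 × 6.501 = 20.56 μm
  Mass loss = 20.56 μm × 7.14 g/cm³ = 146.8 g·m⁻²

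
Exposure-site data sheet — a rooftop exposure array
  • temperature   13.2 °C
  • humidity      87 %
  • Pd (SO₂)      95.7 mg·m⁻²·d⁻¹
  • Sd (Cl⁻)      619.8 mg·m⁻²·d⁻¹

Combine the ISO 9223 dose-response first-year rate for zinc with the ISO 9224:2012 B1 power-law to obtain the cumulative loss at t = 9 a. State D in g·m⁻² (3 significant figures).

D(9) = 358 g·m⁻²

zinc: f(T) = -0.071·(T−10) [T>10 °C] = -0.2272
  Pd branch = 0.0129·Pd^0.44·e^(0.046·RH+f) = 4.184 μm/a
  Cl⁻ term: 0.0175·619.8^0.57·exp(0.008·87+0.085·13.2) = 4.209
  r_corr = 4.184 + 4.209 = 8.393 μm/a
Power-law: D(9) = r_corr · 9^0.813
  D(9) = 8.393 × 9^0.813 = 8.393 × 5.968 = 50.08 μm
  Mass loss = 50.08 μm × 7.14 g/cm³ = 357.6 g·m⁻²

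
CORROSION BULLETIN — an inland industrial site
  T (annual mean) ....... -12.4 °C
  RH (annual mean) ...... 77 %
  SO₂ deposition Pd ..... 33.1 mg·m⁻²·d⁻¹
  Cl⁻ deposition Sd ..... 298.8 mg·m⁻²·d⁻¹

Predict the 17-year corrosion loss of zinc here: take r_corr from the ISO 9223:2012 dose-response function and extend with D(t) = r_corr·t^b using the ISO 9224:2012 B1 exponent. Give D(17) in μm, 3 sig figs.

D(17) = 11.8 μm

zinc: T≤10 °C ⇒ hinge +0.038·(-12.4−10) = -0.8512
  sulphur-dioxide contribution → 0.887 μm/a
  chloride contribution → 0.2909 μm/a
  total first-year rate 1.178 μm/a
Power-law: D(17) = r_corr · 17^0.813
  D(17) = 1.178 × 17^0.813 = 1.178 × 10.01 = 11.79 μm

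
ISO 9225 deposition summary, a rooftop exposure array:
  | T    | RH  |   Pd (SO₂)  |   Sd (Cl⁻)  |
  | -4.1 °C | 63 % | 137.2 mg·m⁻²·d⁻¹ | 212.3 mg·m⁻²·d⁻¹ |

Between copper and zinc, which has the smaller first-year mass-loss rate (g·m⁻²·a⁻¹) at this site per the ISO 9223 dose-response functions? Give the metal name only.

copper: T≤10 °C ⇒ hinge +0.126·(-4.1−10) = -1.7766
  Pd branch = 0.0053·Pd^0.26·e^(0.059·RH+f) = 0.1326 μm/a
  Cl⁻ term: 0.01025·212.3^0.27·exp(0.036·63+0.049·-4.1) = 0.3441
  r_corr = 0.1326 + 0.3441 = 0.4768 μm/a
  mass loss = 0.4768 μm/a × 8.96 g/cm³ = 4.272 g·m⁻²·a⁻¹
zinc: T≤10 °C ⇒ hinge +0.038·(-4.1−10) = -0.5358
  SO₂ term: 0.0129·137.2^0.44·exp(0.046·63-0.5358) = 1.194
  Sd branch = 0.0175·Sd^0.57·e^(0.008·RH+0.085·T) = 0.4334 μm/a
  sum: 1.194 + 0.4334 → r_corr = 1.627 μm/a
  mass loss = 1.627 μm/a × 7.14 g/cm³ = 11.62 g·m⁻²·a⁻¹
Ordering by g·m⁻²·a⁻¹: zinc (11.6) > copper (4.27)

copper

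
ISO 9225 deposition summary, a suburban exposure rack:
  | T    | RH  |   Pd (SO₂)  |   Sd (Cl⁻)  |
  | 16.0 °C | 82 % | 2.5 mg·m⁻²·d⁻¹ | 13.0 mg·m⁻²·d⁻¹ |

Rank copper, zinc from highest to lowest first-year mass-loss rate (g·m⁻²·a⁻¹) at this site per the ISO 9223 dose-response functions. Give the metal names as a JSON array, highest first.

["copper", "zinc"]

copper: f(T) = -0.080·(T−10) [T>10 °C] = -0.4800
  Pd branch = 0.0053·Pd^0.26·e^(0.059·RH+f) = 0.5253 μm/a
  Sd branch = 0.01025·Sd^0.27·e^(0.036·RH+0.049·T) = 0.859 μm/a
  sum: 0.5253 + 0.859 → r_corr = 1.384 μm/a
  mass loss = 1.384 μm/a × 8.96 g/cm³ = 12.4 g·m⁻²·a⁻¹
zinc: T>10 °C ⇒ hinge -0.071·(16.0−10) = -0.4260
  SO₂ term: 0.0129·2.5^0.44·exp(0.046·82-0.4260) = 0.5481
  Cl⁻ term: 0.0175·13.0^0.57·exp(0.008·82+0.085·16.0) = 0.5669
  r_corr = 0.5481 + 0.5669 = 1.115 μm/a
  mass loss = 1.115 μm/a × 7.14 g/cm³ = 7.961 g·m⁻²·a⁻¹
Ordering by g·m⁻²·a⁻¹: copper (12.4) > zinc (7.96)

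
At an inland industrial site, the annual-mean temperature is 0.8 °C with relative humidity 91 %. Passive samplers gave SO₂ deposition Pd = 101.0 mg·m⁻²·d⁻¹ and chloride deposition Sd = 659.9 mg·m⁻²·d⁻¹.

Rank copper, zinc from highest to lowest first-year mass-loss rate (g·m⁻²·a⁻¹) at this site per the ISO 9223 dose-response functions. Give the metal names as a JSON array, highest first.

["zinc", "copper"]

copper: T≤10 °C ⇒ hinge +0.126·(0.8−10) = -1.1592
  SO₂ term: 0.0053·101.0^0.26·exp(0.059·91-1.1592) = 1.185
  Cl⁻ term: 0.01025·659.9^0.27·exp(0.036·91+0.049·0.8) = 1.628
  r_corr = 1.185 + 1.628 = 2.813 μm/a
  mass loss = 2.813 μm/a × 8.96 g/cm³ = 25.21 g·m⁻²·a⁻¹
zinc: f(T) = +0.038·(T−10) [T≤10 °C] = -0.3496
  Pd branch = 0.0129·Pd^0.44·e^(0.046·RH+f) = 4.556 μm/a
  Cl⁻ term: 0.0175·659.9^0.57·exp(0.008·91+0.085·0.8) = 1.57
  sum: 4.556 + 1.57 → r_corr = 6.126 μm/a
  mass loss = 6.126 μm/a × 7.14 g/cm³ = 43.74 g·m⁻²·a⁻¹
Ordering by g·m⁻²·a⁻¹: zinc (43.7) > copper (25.2)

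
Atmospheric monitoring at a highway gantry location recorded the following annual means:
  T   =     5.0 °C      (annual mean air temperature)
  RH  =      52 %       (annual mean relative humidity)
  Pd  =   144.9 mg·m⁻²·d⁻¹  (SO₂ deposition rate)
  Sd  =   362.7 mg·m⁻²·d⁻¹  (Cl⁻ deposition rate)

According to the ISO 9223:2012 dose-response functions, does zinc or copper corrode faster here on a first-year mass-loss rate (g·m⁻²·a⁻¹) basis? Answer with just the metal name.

zinc: f(T) = +0.038·(T−10) [T≤10 °C] = -0.1900
  Pd branch = 0.0129·Pd^0.44·e^(0.046·RH+f) = 1.042 μm/a
  Cl⁻ term: 0.0175·362.7^0.57·exp(0.008·52+0.085·5.0) = 1.167
  r_corr = 1.042 + 1.167 = 2.209 μm/a
  mass loss = 2.209 μm/a × 7.14 g/cm³ = 15.77 g·m⁻²·a⁻¹
copper: f(T) = +0.126·(T−10) [T≤10 °C] = -0.6300
  SO₂ term: 0.0053·144.9^0.26·exp(0.059·52-0.6300) = 0.2213
  Sd branch = 0.01025·Sd^0.27·e^(0.036·RH+0.049·T) = 0.418 μm/a
  sum: 0.2213 + 0.418 → r_corr = 0.6393 μm/a
  mass loss = 0.6393 μm/a × 8.96 g/cm³ = 5.728 g·m⁻²·a⁻¹
Ordering by g·m⁻²·a⁻¹: zinc (15.8) > copper (5.73)

zinc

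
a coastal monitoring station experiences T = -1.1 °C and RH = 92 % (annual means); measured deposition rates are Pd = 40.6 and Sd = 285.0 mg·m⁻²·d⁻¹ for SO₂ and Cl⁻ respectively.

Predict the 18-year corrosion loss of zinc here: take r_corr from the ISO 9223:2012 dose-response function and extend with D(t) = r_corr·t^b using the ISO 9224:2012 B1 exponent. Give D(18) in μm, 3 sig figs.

D(18) = 39.9 μm

zinc: temperature factor f = +0.038·(-11.1) = -0.4218
  SO₂ term: 0.0129·40.6^0.44·exp(0.046·92-0.4218) = 2.972
  Sd branch = 0.0175·Sd^0.57·e^(0.008·RH+0.085·T) = 0.8343 μm/a
  r_corr = 2.972 + 0.8343 = 3.807 μm/a
ISO 9224: D(t) = r_corr · t^b with b = 0.813 (zinc, B1)
  D(18) = 3.807 × 18^0.813 = 3.807 × 10.48 = 39.91 μm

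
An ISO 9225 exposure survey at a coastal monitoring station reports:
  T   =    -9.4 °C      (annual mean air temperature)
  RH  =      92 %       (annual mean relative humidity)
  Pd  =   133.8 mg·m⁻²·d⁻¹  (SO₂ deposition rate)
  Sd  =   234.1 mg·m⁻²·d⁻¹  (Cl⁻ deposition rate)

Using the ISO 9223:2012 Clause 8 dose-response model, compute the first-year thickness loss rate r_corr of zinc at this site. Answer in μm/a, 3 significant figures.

zinc: temperature factor f = +0.038·(-19.4) = -0.7372
  sulphur-dioxide contribution → 3.664 μm/a
  chloride contribution → 0.3683 μm/a
  total first-year rate 4.033 μm/a

r_corr = 4.03 μm/a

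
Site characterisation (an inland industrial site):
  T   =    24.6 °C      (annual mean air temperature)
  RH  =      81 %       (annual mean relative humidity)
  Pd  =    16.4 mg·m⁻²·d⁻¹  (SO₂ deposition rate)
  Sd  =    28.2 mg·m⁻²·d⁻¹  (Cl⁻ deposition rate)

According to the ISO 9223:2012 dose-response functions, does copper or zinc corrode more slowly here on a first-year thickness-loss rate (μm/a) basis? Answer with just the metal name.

copper: T>10 °C ⇒ hinge -0.080·(24.6−10) = -1.1680
  sulphur-dioxide contribution → 0.4059 μm/a
  chloride contribution → 1.557 μm/a
  ⇒ r_corr(copper) = 1.963 μm/a
zinc: T>10 °C ⇒ hinge -0.071·(24.6−10) = -1.0366
  sulphur-dioxide contribution → 0.6503 μm/a
  chloride contribution → 1.816 μm/a
  ⇒ r_corr(zinc) = 2.467 μm/a
Ordering by μm/a: zinc (2.47) > copper (1.96)

copper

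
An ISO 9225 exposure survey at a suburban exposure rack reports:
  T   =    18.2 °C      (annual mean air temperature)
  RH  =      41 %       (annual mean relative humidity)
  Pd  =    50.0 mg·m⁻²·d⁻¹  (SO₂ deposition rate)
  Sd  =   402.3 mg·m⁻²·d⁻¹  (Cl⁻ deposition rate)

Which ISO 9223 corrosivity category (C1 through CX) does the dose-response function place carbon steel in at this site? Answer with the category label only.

carbon steel: temperature factor f = -0.054·(8.2) = -0.4428
  SO₂ term: 1.77·50.0^0.52·exp(0.02·41-0.4428) = 19.74
  Sd branch = 0.102·Sd^0.62·e^(0.033·RH+0.04·T) = 33.67 μm/a
  sum: 19.74 + 33.67 → r_corr = 53.4 μm/a
53.4 μm/a falls in (50, 80] for carbon steel → category C4

C4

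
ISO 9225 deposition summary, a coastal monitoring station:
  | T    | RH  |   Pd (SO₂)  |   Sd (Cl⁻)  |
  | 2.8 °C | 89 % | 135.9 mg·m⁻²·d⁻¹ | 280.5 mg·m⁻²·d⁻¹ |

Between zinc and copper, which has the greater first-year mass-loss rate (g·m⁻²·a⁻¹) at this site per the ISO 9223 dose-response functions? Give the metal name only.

zinc: T≤10 °C ⇒ hinge +0.038·(2.8−10) = -0.2736
  SO₂ term: 0.0129·135.9^0.44·exp(0.046·89-0.2736) = 5.11
  Cl⁻ term: 0.0175·280.5^0.57·exp(0.008·89+0.085·2.8) = 1.124
  sum: 5.11 + 1.124 → r_corr = 6.234 μm/a
  mass loss = 6.234 μm/a × 7.14 g/cm³ = 44.51 g·m⁻²·a⁻¹
copper: f(T) = +0.126·(T−10) [T≤10 °C] = -0.9072
  SO₂ term: 0.0053·135.9^0.26·exp(0.059·89-0.9072) = 1.464
  Sd branch = 0.01025·Sd^0.27·e^(0.036·RH+0.049·T) = 1.327 μm/a
  r_corr = 1.464 + 1.327 = 2.79 μm/a
  mass loss = 2.79 μm/a × 8.96 g/cm³ = 25 g·m⁻²·a⁻¹
Ordering by g·m⁻²·a⁻¹: zinc (44.5) > copper (25)

zinc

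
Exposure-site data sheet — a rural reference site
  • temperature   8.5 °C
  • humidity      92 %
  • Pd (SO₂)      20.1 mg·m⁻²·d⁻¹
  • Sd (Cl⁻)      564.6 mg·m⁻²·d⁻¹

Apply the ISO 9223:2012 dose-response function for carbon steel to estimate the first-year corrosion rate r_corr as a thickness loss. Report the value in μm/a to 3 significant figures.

carbon steel: f(T) = +0.150·(T−10) [T≤10 °C] = -0.2250
  sulphur-dioxide contribution → 42.37 μm/a
  chloride contribution → 151.7 μm/a
  ⇒ r_corr(carbon steel) = 194 μm/a

r_corr = 194 μm/a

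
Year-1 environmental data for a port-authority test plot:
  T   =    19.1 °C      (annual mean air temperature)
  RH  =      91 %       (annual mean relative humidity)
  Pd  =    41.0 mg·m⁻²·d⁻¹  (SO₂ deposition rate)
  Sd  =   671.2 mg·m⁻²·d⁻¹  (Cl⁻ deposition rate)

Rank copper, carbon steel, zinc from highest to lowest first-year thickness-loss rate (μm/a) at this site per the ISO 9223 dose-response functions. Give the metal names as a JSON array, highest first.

["carbon steel", "zinc", "copper"]

copper: temperature factor f = -0.080·(9.1) = -0.7280
  Pd branch = 0.0053·Pd^0.26·e^(0.059·RH+f) = 1.443 μm/a
  Cl⁻ term: 0.01025·671.2^0.27·exp(0.036·91+0.049·19.1) = 4.01
  sum: 1.443 + 4.01 → r_corr = 5.453 μm/a
carbon steel: T>10 °C ⇒ hinge -0.054·(19.1−10) = -0.4914
  SO₂ term: 1.77·41.0^0.52·exp(0.02·91-0.4914) = 46.09
  Sd branch = 0.102·Sd^0.62·e^(0.033·RH+0.04·T) = 249.6 μm/a
  sum: 46.09 + 249.6 → r_corr = 295.7 μm/a
zinc: temperature factor f = -0.071·(9.1) = -0.6461
  SO₂ term: 0.0129·41.0^0.44·exp(0.046·91-0.6461) = 2.278
  Sd branch = 0.0175·Sd^0.57·e^(0.008·RH+0.085·T) = 7.509 μm/a
  sum: 2.278 + 7.509 → r_corr = 9.787 μm/a
Ordering by μm/a: carbon steel (296) > zinc (9.79) > copper (5.45)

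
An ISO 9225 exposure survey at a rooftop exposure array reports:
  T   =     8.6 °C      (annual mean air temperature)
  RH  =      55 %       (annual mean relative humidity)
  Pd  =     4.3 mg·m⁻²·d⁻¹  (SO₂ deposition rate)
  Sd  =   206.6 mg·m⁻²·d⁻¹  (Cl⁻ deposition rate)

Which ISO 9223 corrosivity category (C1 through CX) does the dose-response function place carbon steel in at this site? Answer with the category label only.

C3

carbon steel: T≤10 °C ⇒ hinge +0.150·(8.6−10) = -0.2100
  Pd branch = 1.77·Pd^0.52·e^(0.02·RH+f) = 9.202 μm/a
  Sd branch = 0.102·Sd^0.62·e^(0.033·RH+0.04·T) = 24.08 μm/a
  r_corr = 9.202 + 24.08 = 33.28 μm/a
Category bounds: 25…50 μm/a bracket r_corr ⇒ C3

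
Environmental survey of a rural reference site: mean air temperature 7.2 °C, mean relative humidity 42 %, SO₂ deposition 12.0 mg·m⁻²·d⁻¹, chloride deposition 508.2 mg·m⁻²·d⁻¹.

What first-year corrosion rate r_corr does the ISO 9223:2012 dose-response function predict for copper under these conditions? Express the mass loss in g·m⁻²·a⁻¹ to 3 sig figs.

r_corr = 3.95 g·m⁻²·a⁻¹

copper: f(T) = +0.126·(T−10) [T≤10 °C] = -0.3528
  sulphur-dioxide contribution → 0.08469 μm/a
  chloride contribution → 0.3558 μm/a
  total first-year rate 0.4405 μm/a
Convert to mass loss: 0.4405 μm/a × 8.96 g/cm³ = 3.947 g·m⁻²·a⁻¹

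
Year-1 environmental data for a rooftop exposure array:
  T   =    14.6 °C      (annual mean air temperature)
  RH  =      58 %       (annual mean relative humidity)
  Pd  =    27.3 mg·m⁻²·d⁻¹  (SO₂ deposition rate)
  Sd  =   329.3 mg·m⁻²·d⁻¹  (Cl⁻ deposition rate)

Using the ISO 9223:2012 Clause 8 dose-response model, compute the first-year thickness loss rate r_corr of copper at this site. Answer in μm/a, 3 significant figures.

copper: f(T) = -0.080·(T−10) [T>10 °C] = -0.3680
  SO₂ term: 0.0053·27.3^0.26·exp(0.059·58-0.3680) = 0.2655
  Sd branch = 0.01025·Sd^0.27·e^(0.036·RH+0.049·T) = 0.809 μm/a
  sum: 0.2655 + 0.809 → r_corr = 1.075 μm/a

r_corr = 1.07 μm/a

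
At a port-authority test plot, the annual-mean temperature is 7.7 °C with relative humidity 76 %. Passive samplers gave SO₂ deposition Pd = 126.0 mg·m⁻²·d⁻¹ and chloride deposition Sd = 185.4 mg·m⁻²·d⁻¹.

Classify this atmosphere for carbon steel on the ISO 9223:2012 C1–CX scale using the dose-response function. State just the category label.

C5

carbon steel: f(T) = +0.150·(T−10) [T≤10 °C] = -0.3450
  Pd branch = 1.77·Pd^0.52·e^(0.02·RH+f) = 70.87 μm/a
  Cl⁻ term: 0.102·185.4^0.62·exp(0.033·76+0.04·7.7) = 43.43
  r_corr = 70.87 + 43.43 = 114.3 μm/a
Category bounds: 80…200 μm/a bracket r_corr ⇒ C5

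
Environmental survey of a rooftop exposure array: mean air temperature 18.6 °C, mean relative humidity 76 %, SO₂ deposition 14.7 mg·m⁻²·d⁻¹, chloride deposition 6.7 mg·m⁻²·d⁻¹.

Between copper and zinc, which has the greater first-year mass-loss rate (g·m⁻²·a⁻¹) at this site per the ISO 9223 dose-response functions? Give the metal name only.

copper: temperature factor f = -0.080·(8.6) = -0.6880
  Pd branch = 0.0053·Pd^0.26·e^(0.059·RH+f) = 0.4746 μm/a
  Sd branch = 0.01025·Sd^0.27·e^(0.036·RH+0.049·T) = 0.6574 μm/a
  r_corr = 0.4746 + 0.6574 = 1.132 μm/a
  mass loss = 1.132 μm/a × 8.96 g/cm³ = 10.14 g·m⁻²·a⁻¹
zinc: temperature factor f = -0.071·(8.6) = -0.6106
  Pd branch = 0.0129·Pd^0.44·e^(0.046·RH+f) = 0.7539 μm/a
  Sd branch = 0.0175·Sd^0.57·e^(0.008·RH+0.085·T) = 0.4619 μm/a
  sum: 0.7539 + 0.4619 → r_corr = 1.216 μm/a
  mass loss = 1.216 μm/a × 7.14 g/cm³ = 8.681 g·m⁻²·a⁻¹
Ordering by g·m⁻²·a⁻¹: copper (10.1) > zinc (8.68)

copper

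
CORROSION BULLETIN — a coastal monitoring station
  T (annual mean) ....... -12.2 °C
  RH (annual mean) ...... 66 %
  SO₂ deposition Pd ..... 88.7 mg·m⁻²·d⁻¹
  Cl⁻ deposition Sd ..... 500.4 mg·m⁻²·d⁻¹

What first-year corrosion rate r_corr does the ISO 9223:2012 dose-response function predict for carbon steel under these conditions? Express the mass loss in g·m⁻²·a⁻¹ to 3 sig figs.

r_corr = 224 g·m⁻²·a⁻¹

carbon steel: T≤10 °C ⇒ hinge +0.150·(-12.2−10) = -3.3300
  SO₂ term: 1.77·88.7^0.52·exp(0.02·66-3.3300) = 2.443
  Sd branch = 0.102·Sd^0.62·e^(0.033·RH+0.04·T) = 26.07 μm/a
  r_corr = 2.443 + 26.07 = 28.51 μm/a
Convert to mass loss: 28.51 μm/a × 7.85 g/cm³ = 223.8 g·m⁻²·a⁻¹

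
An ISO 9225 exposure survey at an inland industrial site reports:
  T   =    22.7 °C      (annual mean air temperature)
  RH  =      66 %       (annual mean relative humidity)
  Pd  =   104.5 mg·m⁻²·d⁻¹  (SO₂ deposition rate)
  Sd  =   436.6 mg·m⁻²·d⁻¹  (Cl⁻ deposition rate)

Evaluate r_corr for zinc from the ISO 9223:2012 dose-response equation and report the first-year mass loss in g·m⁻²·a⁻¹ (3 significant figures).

zinc: T>10 °C ⇒ hinge -0.071·(22.7−10) = -0.9017
  sulphur-dioxide contribution → 0.8432 μm/a
  chloride contribution → 6.534 μm/a
  total first-year rate 7.377 μm/a
Convert to mass loss: 7.377 μm/a × 7.14 g/cm³ = 52.67 g·m⁻²·a⁻¹

r_corr = 52.7 g·m⁻²·a⁻¹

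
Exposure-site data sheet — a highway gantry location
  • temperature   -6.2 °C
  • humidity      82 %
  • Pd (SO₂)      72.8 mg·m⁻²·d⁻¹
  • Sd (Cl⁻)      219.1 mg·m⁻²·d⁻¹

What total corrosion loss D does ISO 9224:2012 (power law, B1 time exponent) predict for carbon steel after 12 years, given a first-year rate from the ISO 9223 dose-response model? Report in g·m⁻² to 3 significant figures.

carbon steel: temperature factor f = +0.150·(-16.2) = -2.4300
  SO₂ term: 1.77·72.8^0.52·exp(0.02·82-2.4300) = 7.468
  Cl⁻ term: 0.102·219.1^0.62·exp(0.033·82+0.04·-6.2) = 33.67
  r_corr = 7.468 + 33.67 = 41.14 μm/a
ISO 9224: D(t) = r_corr · t^b with b = 0.523 (carbon steel, B1)
  D(12) = 41.14 × 12^0.523 = 41.14 × 3.668 = 150.9 μm
  Mass loss = 150.9 μm × 7.85 g/cm³ = 1185 g·m⁻²

D(12) = 1.18e+03 g·m⁻²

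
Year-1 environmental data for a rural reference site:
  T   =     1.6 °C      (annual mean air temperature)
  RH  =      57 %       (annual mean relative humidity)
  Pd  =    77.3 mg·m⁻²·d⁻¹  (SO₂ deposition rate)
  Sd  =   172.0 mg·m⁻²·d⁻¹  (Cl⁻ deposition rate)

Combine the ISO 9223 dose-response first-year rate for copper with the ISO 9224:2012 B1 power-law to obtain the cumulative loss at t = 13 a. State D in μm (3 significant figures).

D(13) = 2.83 μm

copper: temperature factor f = +0.126·(-8.4) = -1.0584
  Pd branch = 0.0053·Pd^0.26·e^(0.059·RH+f) = 0.1645 μm/a
  Cl⁻ term: 0.01025·172.0^0.27·exp(0.036·57+0.049·1.6) = 0.3464
  r_corr = 0.1645 + 0.3464 = 0.5108 μm/a
ISO 9224: D(t) = r_corr · t^b with b = 0.667 (copper, B1)
  D(13) = 0.5108 × 13^0.667 = 0.5108 × 5.534 = 2.827 μm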